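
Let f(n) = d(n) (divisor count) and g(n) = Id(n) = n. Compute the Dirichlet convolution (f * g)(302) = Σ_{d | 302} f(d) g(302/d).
(d * Id)(302) = 612

Divisors of 302: [1, 2, 151, 302]. For each d | 302:
  d = 1: d(1) · Id(302/1) = 1 · 302 = 302
  d = 2: d(2) · Id(302/2) = 2 · 151 = 302
  d = 151: d(151) · Id(302/151) = 2 · 2 = 4
  d = 302: d(302) · Id(302/302) = 4 · 1 = 4
Summing: (d * Id)(302) = 302 + 302 + 4 + 4 = 612.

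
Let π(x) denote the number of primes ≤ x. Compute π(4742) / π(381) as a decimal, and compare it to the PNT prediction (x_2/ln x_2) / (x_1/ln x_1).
π(4742)/π(381) = 639/75 ≈ 8.5200;  PNT prediction ≈ 8.7386.

π(381) = 75 and π(4742) = 639, so π(4742)/π(381) ≈ 8.5200. The PNT-predicted ratio is (4742/ln(4742)) / (381/ln(381)) ≈ 8.7386. The two agree to within a few percent, as expected.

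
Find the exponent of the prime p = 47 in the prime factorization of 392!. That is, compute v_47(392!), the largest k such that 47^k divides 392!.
v_47(392!) = 8

Legendre's formula: v_p(n!) = Σ_{k ≥ 1} ⌊n / p^k⌋. For p = 47, n = 392, the terms are:
  ⌊392/47^1⌋ = ⌊392/47⌋ = 8
(the next term ⌊392/47^2⌋ = 0, terminating the sum). Summing: v_47(392!) = 8 = 8.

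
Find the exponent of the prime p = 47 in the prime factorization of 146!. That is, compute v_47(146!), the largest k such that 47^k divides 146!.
v_47(146!) = 3

Legendre's formula: v_p(n!) = Σ_{k ≥ 1} ⌊n / p^k⌋. For p = 47, n = 146, the terms are:
  ⌊146/47^1⌋ = ⌊146/47⌋ = 3
(the next term ⌊146/47^2⌋ = 0, terminating the sum). Summing: v_47(146!) = 3 = 3.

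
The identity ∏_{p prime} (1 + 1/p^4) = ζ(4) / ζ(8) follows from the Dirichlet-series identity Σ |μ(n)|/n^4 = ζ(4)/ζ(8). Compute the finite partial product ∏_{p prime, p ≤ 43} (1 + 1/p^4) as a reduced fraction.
∏ = 9797980044774469102330603903164632306176249714317508104704/9089648120265456627180951239843248289566061362769110535625

The primes p ≤ 43 are [2, 3, 5, 7, 11, 13, 17, 19, 23, 29, 31, 37, 41, 43]. For each, (1 + 1/p^4) = (p^4 + 1)/p^4. Multiplying these fractions over p ∈ [2, 3, 5, 7, 11, 13, 17, 19, 23, 29, 31, 37, 41, 43] gives 9797980044774469102330603903164632306176249714317508104704/9089648120265456627180951239843248289566061362769110535625. (In the limit P → ∞ this tends to ζ(4)/ζ(8).)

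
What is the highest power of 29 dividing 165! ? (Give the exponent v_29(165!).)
v_29(165!) = 5

Legendre's formula: v_p(n!) = Σ_{k ≥ 1} ⌊n / p^k⌋. For p = 29, n = 165, the terms are:
  ⌊165/29^1⌋ = ⌊165/29⌋ = 5
(the next term ⌊165/29^2⌋ = 0, terminating the sum). Summing: v_29(165!) = 5 = 5.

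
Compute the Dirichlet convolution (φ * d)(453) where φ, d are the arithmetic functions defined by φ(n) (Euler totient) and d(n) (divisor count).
(φ * d)(453) = 608

Divisors of 453: [1, 3, 151, 453]. For each d | 453:
  d = 1: φ(1) · d(453/1) = 1 · 4 = 4
  d = 3: φ(3) · d(453/3) = 2 · 2 = 4
  d = 151: φ(151) · d(453/151) = 150 · 2 = 300
  d = 453: φ(453) · d(453/453) = 300 · 1 = 300
Summing: (φ * d)(453) = 4 + 4 + 300 + 300 = 608.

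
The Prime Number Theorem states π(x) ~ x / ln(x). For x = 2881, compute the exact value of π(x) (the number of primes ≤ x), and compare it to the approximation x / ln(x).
π(2881) = 417;  x/ln(x) ≈ 361.67;  relative error ≈ 13.27%.

Directly count primes up to 2881: π(2881) = 417. The PNT approximation gives 2881/ln(2881) ≈ 2881/7.96589 ≈ 361.67. Relative error (π(x) − x/ln(x)) / π(x) ≈ 13.27%; the approximation is known to undercount slightly (Li(x) is a better estimate).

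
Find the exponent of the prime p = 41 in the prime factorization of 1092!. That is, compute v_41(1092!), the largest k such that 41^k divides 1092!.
v_41(1092!) = 26

Legendre's formula: v_p(n!) = Σ_{k ≥ 1} ⌊n / p^k⌋. For p = 41, n = 1092, the terms are:
  ⌊1092/41^1⌋ = ⌊1092/41⌋ = 26
(the next term ⌊1092/41^2⌋ = 0, terminating the sum). Summing: v_41(1092!) = 26 = 26.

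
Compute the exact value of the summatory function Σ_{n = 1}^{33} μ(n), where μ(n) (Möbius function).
Σ_{n ≤ 33} μ(n) = -3

Compute μ(n) for each 1 ≤ n ≤ 33: μ(1) = 1, μ(2) = -1, μ(3) = -1, μ(4) = 0, μ(5) = -1, μ(6) = 1, μ(7) = -1, μ(8) = 0, μ(9) = 0, μ(10) = 1, μ(11) = -1, μ(12) = 0, μ(13) = -1, μ(14) = 1, μ(15) = 1, μ(16) = 0, μ(17) = -1, μ(18) = 0, μ(19) = -1, μ(20) = 0, μ(21) = 1, μ(22) = 1, μ(23) = -1, μ(24) = 0, μ(25) = 0, μ(26) = 1, μ(27) = 0, μ(28) = 0, μ(29) = -1, μ(30) = -1, μ(31) = -1, μ(32) = 0, μ(33) = 1. Summing all 33 values: -3. (Mertens function M(x) = Σ_{n ≤ x} μ(n); on average M(x) should be small (PNT ⟺ M(x) = o(x)).)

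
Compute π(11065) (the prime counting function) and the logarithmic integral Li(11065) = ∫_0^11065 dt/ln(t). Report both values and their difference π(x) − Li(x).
π(11065) = 1340;  Li(11065) ≈ 1361.13;  π(x) − Li(x) ≈ -21.13.

Direct count of primes ≤ 11065 gives π(11065) = 1340. Numerical evaluation of the logarithmic integral gives Li(11065) ≈ 1361.13. The difference π(x) − Li(x) ≈ -21.13 is typically negative for small/moderate x (Li(x) overestimates), though Littlewood's theorem shows this sign changes infinitely often.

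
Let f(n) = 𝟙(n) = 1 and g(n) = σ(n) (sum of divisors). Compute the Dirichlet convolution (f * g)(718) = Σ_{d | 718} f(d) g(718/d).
(𝟙 * σ)(718) = 1444

Divisors of 718: [1, 2, 359, 718]. For each d | 718:
  d = 1: 𝟙(1) · σ(718/1) = 1 · 1080 = 1080
  d = 2: 𝟙(2) · σ(718/2) = 1 · 360 = 360
  d = 359: 𝟙(359) · σ(718/359) = 1 · 3 = 3
  d = 718: 𝟙(718) · σ(718/718) = 1 · 1 = 1
Summing: (𝟙 * σ)(718) = 1080 + 360 + 3 + 1 = 1444.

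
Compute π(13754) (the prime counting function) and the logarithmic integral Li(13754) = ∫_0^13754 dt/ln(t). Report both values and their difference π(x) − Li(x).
π(13754) = 1626;  Li(13754) ≈ 1646.47;  π(x) − Li(x) ≈ -20.47.

Direct count of primes ≤ 13754 gives π(13754) = 1626. Numerical evaluation of the logarithmic integral gives Li(13754) ≈ 1646.47. The difference π(x) − Li(x) ≈ -20.47 is typically negative for small/moderate x (Li(x) overestimates), though Littlewood's theorem shows this sign changes infinitely often.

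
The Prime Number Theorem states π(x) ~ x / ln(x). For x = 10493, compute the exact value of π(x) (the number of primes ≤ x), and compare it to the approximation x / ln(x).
π(10493) = 1283;  x/ln(x) ≈ 1133.34;  relative error ≈ 11.66%.

Directly count primes up to 10493: π(10493) = 1283. The PNT approximation gives 10493/ln(10493) ≈ 10493/9.25846 ≈ 1133.34. Relative error (π(x) − x/ln(x)) / π(x) ≈ 11.66%; the approximation is known to undercount slightly (Li(x) is a better estimate).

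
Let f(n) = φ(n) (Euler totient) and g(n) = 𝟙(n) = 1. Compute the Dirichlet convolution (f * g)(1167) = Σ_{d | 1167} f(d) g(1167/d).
(φ * 𝟙)(1167) = 1167

Divisors of 1167: [1, 3, 389, 1167]. For each d | 1167:
  d = 1: φ(1) · 𝟙(1167/1) = 1 · 1 = 1
  d = 3: φ(3) · 𝟙(1167/3) = 2 · 1 = 2
  d = 389: φ(389) · 𝟙(1167/389) = 388 · 1 = 388
  d = 1167: φ(1167) · 𝟙(1167/1167) = 776 · 1 = 776
Summing: (φ * 𝟙)(1167) = 1 + 2 + 388 + 776 = 1167.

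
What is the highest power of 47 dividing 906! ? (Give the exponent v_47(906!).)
v_47(906!) = 19

Legendre's formula: v_p(n!) = Σ_{k ≥ 1} ⌊n / p^k⌋. For p = 47, n = 906, the terms are:
  ⌊906/47^1⌋ = ⌊906/47⌋ = 19
(the next term ⌊906/47^2⌋ = 0, terminating the sum). Summing: v_47(906!) = 19 = 19.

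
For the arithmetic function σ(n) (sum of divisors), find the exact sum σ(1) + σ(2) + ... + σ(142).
Σ_{n ≤ 142} σ(n) = 16615

Compute σ(n) for each 1 ≤ n ≤ 142: σ(1) = 1, σ(2) = 3, σ(3) = 4, σ(4) = 7, σ(5) = 6, σ(6) = 12, σ(7) = 8, σ(8) = 15, σ(9) = 13, σ(10) = 18, σ(11) = 12, σ(12) = 28, σ(13) = 14, σ(14) = 24, σ(15) = 24, σ(16) = 31, σ(17) = 18, σ(18) = 39, σ(19) = 20, σ(20) = 42, σ(21) = 32, σ(22) = 36, σ(23) = 24, σ(24) = 60, σ(25) = 31, σ(26) = 42, σ(27) = 40, σ(28) = 56, σ(29) = 30, σ(30) = 72, σ(31) = 32, σ(32) = 63, σ(33) = 48, σ(34) = 54, σ(35) = 48, σ(36) = 91, σ(37) = 38, σ(38) = 60, σ(39) = 56, σ(40) = 90, σ(41) = 42, σ(42) = 96, σ(43) = 44, σ(44) = 84, σ(45) = 78, σ(46) = 72, σ(47) = 48, σ(48) = 124, σ(49) = 57, σ(50) = 93, σ(51) = 72, σ(52) = 98, σ(53) = 54, σ(54) = 120, σ(55) = 72, σ(56) = 120, σ(57) = 80, σ(58) = 90, σ(59) = 60, σ(60) = 168, σ(61) = 62, σ(62) = 96, σ(63) = 104, σ(64) = 127, σ(65) = 84, σ(66) = 144, σ(67) = 68, σ(68) = 126, σ(69) = 96, σ(70) = 144, σ(71) = 72, σ(72) = 195, σ(73) = 74, σ(74) = 114, σ(75) = 124, σ(76) = 140, σ(77) = 96, σ(78) = 168, σ(79) = 80, σ(80) = 186, σ(81) = 121, σ(82) = 126, σ(83) = 84, σ(84) = 224, σ(85) = 108, σ(86) = 132, σ(87) = 120, σ(88) = 180, σ(89) = 90, σ(90) = 234, σ(91) = 112, σ(92) = 168, σ(93) = 128, σ(94) = 144, σ(95) = 120, σ(96) = 252, σ(97) = 98, σ(98) = 171, σ(99) = 156, σ(100) = 217, σ(101) = 102, σ(102) = 216, σ(103) = 104, σ(104) = 210, σ(105) = 192, σ(106) = 162, σ(107) = 108, σ(108) = 280, σ(109) = 110, σ(110) = 216, σ(111) = 152, σ(112) = 248, σ(113) = 114, σ(114) = 240, σ(115) = 144, σ(116) = 210, σ(117) = 182, σ(118) = 180, σ(119) = 144, σ(120) = 360, σ(121) = 133, σ(122) = 186, σ(123) = 168, σ(124) = 224, σ(125) = 156, σ(126) = 312, σ(127) = 128, σ(128) = 255, σ(129) = 176, σ(130) = 252, σ(131) = 132, σ(132) = 336, σ(133) = 160, σ(134) = 204, σ(135) = 240, σ(136) = 270, σ(137) = 138, σ(138) = 288, σ(139) = 140, σ(140) = 336, σ(141) = 192, σ(142) = 216. Summing all 142 values: 16615. (Average order: Σ_{n ≤ x} σ(n) ~ (π²/12) x². For x = 142, (π²/12)·142² ≈ 16584.23.)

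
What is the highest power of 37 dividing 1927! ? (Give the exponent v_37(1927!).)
v_37(1927!) = 53

Legendre's formula: v_p(n!) = Σ_{k ≥ 1} ⌊n / p^k⌋. For p = 37, n = 1927, the terms are:
  ⌊1927/37^1⌋ = ⌊1927/37⌋ = 52
  ⌊1927/37^2⌋ = ⌊1927/1369⌋ = 1
(the next term ⌊1927/37^3⌋ = 0, terminating the sum). Summing: v_37(1927!) = 52 + 1 = 53.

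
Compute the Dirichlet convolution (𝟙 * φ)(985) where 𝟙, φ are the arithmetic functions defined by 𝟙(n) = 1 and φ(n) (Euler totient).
(𝟙 * φ)(985) = 985

Divisors of 985: [1, 5, 197, 985]. For each d | 985:
  d = 1: 𝟙(1) · φ(985/1) = 1 · 784 = 784
  d = 5: 𝟙(5) · φ(985/5) = 1 · 196 = 196
  d = 197: 𝟙(197) · φ(985/197) = 1 · 4 = 4
  d = 985: 𝟙(985) · φ(985/985) = 1 · 1 = 1
Summing: (𝟙 * φ)(985) = 784 + 196 + 4 + 1 = 985.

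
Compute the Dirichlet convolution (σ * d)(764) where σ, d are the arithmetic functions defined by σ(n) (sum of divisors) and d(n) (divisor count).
(σ * d)(764) = 3104

Divisors of 764: [1, 2, 4, 191, 382, 764]. For each d | 764:
  d = 1: σ(1) · d(764/1) = 1 · 6 = 6
  d = 2: σ(2) · d(764/2) = 3 · 4 = 12
  d = 4: σ(4) · d(764/4) = 7 · 2 = 14
  d = 191: σ(191) · d(764/191) = 192 · 3 = 576
  d = 382: σ(382) · d(764/382) = 576 · 2 = 1152
  d = 764: σ(764) · d(764/764) = 1344 · 1 = 1344
Summing: (σ * d)(764) = 6 + 12 + 14 + 576 + 1152 + 1344 = 3104.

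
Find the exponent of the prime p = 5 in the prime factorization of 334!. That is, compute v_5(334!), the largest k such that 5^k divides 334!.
v_5(334!) = 81

Legendre's formula: v_p(n!) = Σ_{k ≥ 1} ⌊n / p^k⌋. For p = 5, n = 334, the terms are:
  ⌊334/5^1⌋ = ⌊334/5⌋ = 66
  ⌊334/5^2⌋ = ⌊334/25⌋ = 13
  ⌊334/5^3⌋ = ⌊334/125⌋ = 2
(the next term ⌊334/5^4⌋ = 0, terminating the sum). Summing: v_5(334!) = 66 + 13 + 2 = 81.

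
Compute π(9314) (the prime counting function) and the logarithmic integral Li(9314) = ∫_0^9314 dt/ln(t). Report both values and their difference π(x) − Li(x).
π(9314) = 1152;  Li(9314) ≈ 1171.37;  π(x) − Li(x) ≈ -19.37.

Direct count of primes ≤ 9314 gives π(9314) = 1152. Numerical evaluation of the logarithmic integral gives Li(9314) ≈ 1171.37. The difference π(x) − Li(x) ≈ -19.37 is typically negative for small/moderate x (Li(x) overestimates), though Littlewood's theorem shows this sign changes infinitely often.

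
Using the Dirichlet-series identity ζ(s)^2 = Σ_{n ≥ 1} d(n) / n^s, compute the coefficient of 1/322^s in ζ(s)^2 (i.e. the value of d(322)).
d(322) = 8

ζ(s)^2 = (Σ 1/m^s)(Σ 1/k^s). The coefficient of 1/n^s in the product is the number of ordered pairs (m, k) with mk = n, which equals d(n). For n = 322, divisors are [1, 2, 7, 14, 23, 46, 161, 322], so d(322) = 8.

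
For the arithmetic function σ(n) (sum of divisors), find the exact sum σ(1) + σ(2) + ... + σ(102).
Σ_{n ≤ 102} σ(n) = 8617

Compute σ(n) for each 1 ≤ n ≤ 102: σ(1) = 1, σ(2) = 3, σ(3) = 4, σ(4) = 7, σ(5) = 6, σ(6) = 12, σ(7) = 8, σ(8) = 15, σ(9) = 13, σ(10) = 18, σ(11) = 12, σ(12) = 28, σ(13) = 14, σ(14) = 24, σ(15) = 24, σ(16) = 31, σ(17) = 18, σ(18) = 39, σ(19) = 20, σ(20) = 42, σ(21) = 32, σ(22) = 36, σ(23) = 24, σ(24) = 60, σ(25) = 31, σ(26) = 42, σ(27) = 40, σ(28) = 56, σ(29) = 30, σ(30) = 72, σ(31) = 32, σ(32) = 63, σ(33) = 48, σ(34) = 54, σ(35) = 48, σ(36) = 91, σ(37) = 38, σ(38) = 60, σ(39) = 56, σ(40) = 90, σ(41) = 42, σ(42) = 96, σ(43) = 44, σ(44) = 84, σ(45) = 78, σ(46) = 72, σ(47) = 48, σ(48) = 124, σ(49) = 57, σ(50) = 93, σ(51) = 72, σ(52) = 98, σ(53) = 54, σ(54) = 120, σ(55) = 72, σ(56) = 120, σ(57) = 80, σ(58) = 90, σ(59) = 60, σ(60) = 168, σ(61) = 62, σ(62) = 96, σ(63) = 104, σ(64) = 127, σ(65) = 84, σ(66) = 144, σ(67) = 68, σ(68) = 126, σ(69) = 96, σ(70) = 144, σ(71) = 72, σ(72) = 195, σ(73) = 74, σ(74) = 114, σ(75) = 124, σ(76) = 140, σ(77) = 96, σ(78) = 168, σ(79) = 80, σ(80) = 186, σ(81) = 121, σ(82) = 126, σ(83) = 84, σ(84) = 224, σ(85) = 108, σ(86) = 132, σ(87) = 120, σ(88) = 180, σ(89) = 90, σ(90) = 234, σ(91) = 112, σ(92) = 168, σ(93) = 128, σ(94) = 144, σ(95) = 120, σ(96) = 252, σ(97) = 98, σ(98) = 171, σ(99) = 156, σ(100) = 217, σ(101) = 102, σ(102) = 216. Summing all 102 values: 8617. (Average order: Σ_{n ≤ x} σ(n) ~ (π²/12) x². For x = 102, (π²/12)·102² ≈ 8556.95.)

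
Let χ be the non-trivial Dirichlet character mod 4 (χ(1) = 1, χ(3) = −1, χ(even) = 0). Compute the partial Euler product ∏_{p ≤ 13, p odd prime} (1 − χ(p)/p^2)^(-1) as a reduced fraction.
∏ = 143143/156160

The odd primes p ≤ 13 are [3, 5, 7, 11, 13]. For each, χ(p) = 1 if p ≡ 1 mod 4, χ(p) = −1 if p ≡ 3 mod 4. Taking (1 − χ(p)/p^2)^(-1) = p^2/(p^2 − χ(p)): (1 − (-1)/3^2)^(-1) · (1 − (1)/5^2)^(-1) · (1 − (-1)/7^2)^(-1) · (1 − (-1)/11^2)^(-1) · (1 − (1)/13^2)^(-1) = 143143/156160.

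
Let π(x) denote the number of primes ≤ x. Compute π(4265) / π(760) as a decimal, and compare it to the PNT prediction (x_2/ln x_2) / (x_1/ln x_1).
π(4265)/π(760) = 585/134 ≈ 4.3657;  PNT prediction ≈ 4.4537.

π(760) = 134 and π(4265) = 585, so π(4265)/π(760) ≈ 4.3657. The PNT-predicted ratio is (4265/ln(4265)) / (760/ln(760)) ≈ 4.4537. The two agree to within a few percent, as expected.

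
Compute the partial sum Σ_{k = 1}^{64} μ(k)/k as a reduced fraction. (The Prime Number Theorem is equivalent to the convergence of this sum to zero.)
Σ μ(k)/k = 1874648830674470878723/117288381359406970983270

Values of μ(k) for 1 ≤ k ≤ 64: μ(1) = 1, μ(2) = -1, μ(3) = -1, μ(5) = -1, μ(6) = 1, μ(7) = -1, μ(10) = 1, μ(11) = -1, μ(13) = -1, μ(14) = 1, μ(15) = 1, μ(17) = -1, μ(19) = -1, μ(21) = 1, μ(22) = 1, μ(23) = -1, μ(26) = 1, μ(29) = -1, μ(30) = -1, μ(31) = -1, μ(33) = 1, μ(34) = 1, μ(35) = 1, μ(37) = -1, μ(38) = 1, μ(39) = 1, μ(41) = -1, μ(42) = -1, μ(43) = -1, μ(46) = 1, μ(47) = -1, μ(51) = 1, μ(53) = -1, μ(55) = 1, μ(57) = 1, μ(58) = 1, μ(59) = -1, μ(61) = -1, μ(62) = 1, with μ = 0 on non-squarefree integers. Summing μ(k)/k for k where μ(k) ≠ 0 gives 1874648830674470878723/117288381359406970983270 ≈ 0.0160. (PNT ⟺ this sum → 0 as n → ∞.)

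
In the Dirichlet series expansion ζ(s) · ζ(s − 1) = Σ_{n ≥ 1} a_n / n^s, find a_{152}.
σ(152) = 300

In the product (Σ m^0/m^s)(Σ k / k^s) = Σ (Σ_{d | n} d) / n^s, the coefficient of 1/n^s is σ(n) = Σ_{d | n} d. For n = 152, divisors are [1, 2, 4, 8, 19, 38, 76, 152]; summing: σ(152) = 300.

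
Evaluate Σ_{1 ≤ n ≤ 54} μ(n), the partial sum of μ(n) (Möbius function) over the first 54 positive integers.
Σ_{n ≤ 54} μ(n) = -3

Compute μ(n) for each 1 ≤ n ≤ 54: μ(1) = 1, μ(2) = -1, μ(3) = -1, μ(4) = 0, μ(5) = -1, μ(6) = 1, μ(7) = -1, μ(8) = 0, μ(9) = 0, μ(10) = 1, μ(11) = -1, μ(12) = 0, μ(13) = -1, μ(14) = 1, μ(15) = 1, μ(16) = 0, μ(17) = -1, μ(18) = 0, μ(19) = -1, μ(20) = 0, μ(21) = 1, μ(22) = 1, μ(23) = -1, μ(24) = 0, μ(25) = 0, μ(26) = 1, μ(27) = 0, μ(28) = 0, μ(29) = -1, μ(30) = -1, μ(31) = -1, μ(32) = 0, μ(33) = 1, μ(34) = 1, μ(35) = 1, μ(36) = 0, μ(37) = -1, μ(38) = 1, μ(39) = 1, μ(40) = 0, μ(41) = -1, μ(42) = -1, μ(43) = -1, μ(44) = 0, μ(45) = 0, μ(46) = 1, μ(47) = -1, μ(48) = 0, μ(49) = 0, μ(50) = 0, μ(51) = 1, μ(52) = 0, μ(53) = -1, μ(54) = 0. Summing all 54 values: -3. (Mertens function M(x) = Σ_{n ≤ x} μ(n); on average M(x) should be small (PNT ⟺ M(x) = o(x)).)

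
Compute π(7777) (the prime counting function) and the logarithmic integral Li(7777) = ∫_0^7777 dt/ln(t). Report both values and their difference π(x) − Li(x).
π(7777) = 985;  Li(7777) ≈ 1001.56;  π(x) − Li(x) ≈ -16.56.

Direct count of primes ≤ 7777 gives π(7777) = 985. Numerical evaluation of the logarithmic integral gives Li(7777) ≈ 1001.56. The difference π(x) − Li(x) ≈ -16.56 is typically negative for small/moderate x (Li(x) overestimates), though Littlewood's theorem shows this sign changes infinitely often.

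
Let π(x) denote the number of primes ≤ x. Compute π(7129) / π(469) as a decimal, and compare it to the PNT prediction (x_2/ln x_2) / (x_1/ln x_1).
π(7129)/π(469) = 914/91 ≈ 10.0440;  PNT prediction ≈ 10.5379.

π(469) = 91 and π(7129) = 914, so π(7129)/π(469) ≈ 10.0440. The PNT-predicted ratio is (7129/ln(7129)) / (469/ln(469)) ≈ 10.5379. The two agree to within a few percent, as expected.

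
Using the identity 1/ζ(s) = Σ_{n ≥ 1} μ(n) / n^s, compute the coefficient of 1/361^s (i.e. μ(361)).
μ(361) = 0

Factor n = 361 = 19^2. μ(n) = 0 if any exponent ≥ 2 (not squarefree); otherwise μ(n) = (−1)^{ω(n)} where ω(n) is the number of distinct prime factors. Applying: μ(361) = 0.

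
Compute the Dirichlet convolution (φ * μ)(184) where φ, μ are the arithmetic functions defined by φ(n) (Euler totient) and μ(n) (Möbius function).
(φ * μ)(184) = 42

Divisors of 184: [1, 2, 4, 8, 23, 46, 92, 184]. For each d | 184:
  d = 1: φ(1) · μ(184/1) = 1 · 0 = 0
  d = 2: φ(2) · μ(184/2) = 1 · 0 = 0
  d = 4: φ(4) · μ(184/4) = 2 · 1 = 2
  d = 8: φ(8) · μ(184/8) = 4 · -1 = -4
  d = 23: φ(23) · μ(184/23) = 22 · 0 = 0
  d = 46: φ(46) · μ(184/46) = 22 · 0 = 0
  d = 92: φ(92) · μ(184/92) = 44 · -1 = -44
  d = 184: φ(184) · μ(184/184) = 88 · 1 = 88
Summing: (φ * μ)(184) = 0 + 0 + 2 + -4 + 0 + 0 + -44 + 88 = 42.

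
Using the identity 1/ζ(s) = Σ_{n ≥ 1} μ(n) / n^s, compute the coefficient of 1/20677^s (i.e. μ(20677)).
μ(20677) = -1

Factor n = 20677 = 23 · 29 · 31. μ(n) = 0 if any exponent ≥ 2 (not squarefree); otherwise μ(n) = (−1)^{ω(n)} where ω(n) is the number of distinct prime factors. Applying: μ(20677) = -1.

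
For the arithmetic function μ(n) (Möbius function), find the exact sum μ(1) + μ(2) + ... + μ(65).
Σ_{n ≤ 65} μ(n) = 0

Compute μ(n) for each 1 ≤ n ≤ 65: μ(1) = 1, μ(2) = -1, μ(3) = -1, μ(4) = 0, μ(5) = -1, μ(6) = 1, μ(7) = -1, μ(8) = 0, μ(9) = 0, μ(10) = 1, μ(11) = -1, μ(12) = 0, μ(13) = -1, μ(14) = 1, μ(15) = 1, μ(16) = 0, μ(17) = -1, μ(18) = 0, μ(19) = -1, μ(20) = 0, μ(21) = 1, μ(22) = 1, μ(23) = -1, μ(24) = 0, μ(25) = 0, μ(26) = 1, μ(27) = 0, μ(28) = 0, μ(29) = -1, μ(30) = -1, μ(31) = -1, μ(32) = 0, μ(33) = 1, μ(34) = 1, μ(35) = 1, μ(36) = 0, μ(37) = -1, μ(38) = 1, μ(39) = 1, μ(40) = 0, μ(41) = -1, μ(42) = -1, μ(43) = -1, μ(44) = 0, μ(45) = 0, μ(46) = 1, μ(47) = -1, μ(48) = 0, μ(49) = 0, μ(50) = 0, μ(51) = 1, μ(52) = 0, μ(53) = -1, μ(54) = 0, μ(55) = 1, μ(56) = 0, μ(57) = 1, μ(58) = 1, μ(59) = -1, μ(60) = 0, μ(61) = -1, μ(62) = 1, μ(63) = 0, μ(64) = 0, μ(65) = 1. Summing all 65 values: 0. (Mertens function M(x) = Σ_{n ≤ x} μ(n); on average M(x) should be small (PNT ⟺ M(x) = o(x)).)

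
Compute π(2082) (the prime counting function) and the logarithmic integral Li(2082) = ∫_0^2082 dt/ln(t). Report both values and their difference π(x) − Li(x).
π(2082) = 313;  Li(2082) ≈ 325.57;  π(x) − Li(x) ≈ -12.57.

Direct count of primes ≤ 2082 gives π(2082) = 313. Numerical evaluation of the logarithmic integral gives Li(2082) ≈ 325.57. The difference π(x) − Li(x) ≈ -12.57 is typically negative for small/moderate x (Li(x) overestimates), though Littlewood's theorem shows this sign changes infinitely often.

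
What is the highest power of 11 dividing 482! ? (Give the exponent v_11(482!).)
v_11(482!) = 46

Legendre's formula: v_p(n!) = Σ_{k ≥ 1} ⌊n / p^k⌋. For p = 11, n = 482, the terms are:
  ⌊482/11^1⌋ = ⌊482/11⌋ = 43
  ⌊482/11^2⌋ = ⌊482/121⌋ = 3
(the next term ⌊482/11^3⌋ = 0, terminating the sum). Summing: v_11(482!) = 43 + 3 = 46.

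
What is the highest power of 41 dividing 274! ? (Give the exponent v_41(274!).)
v_41(274!) = 6

Legendre's formula: v_p(n!) = Σ_{k ≥ 1} ⌊n / p^k⌋. For p = 41, n = 274, the terms are:
  ⌊274/41^1⌋ = ⌊274/41⌋ = 6
(the next term ⌊274/41^2⌋ = 0, terminating the sum). Summing: v_41(274!) = 6 = 6.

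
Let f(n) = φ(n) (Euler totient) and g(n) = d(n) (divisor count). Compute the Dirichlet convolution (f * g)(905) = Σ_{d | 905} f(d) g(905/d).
(φ * d)(905) = 1092

Divisors of 905: [1, 5, 181, 905]. For each d | 905:
  d = 1: φ(1) · d(905/1) = 1 · 4 = 4
  d = 5: φ(5) · d(905/5) = 4 · 2 = 8
  d = 181: φ(181) · d(905/181) = 180 · 2 = 360
  d = 905: φ(905) · d(905/905) = 720 · 1 = 720
Summing: (φ * d)(905) = 4 + 8 + 360 + 720 = 1092.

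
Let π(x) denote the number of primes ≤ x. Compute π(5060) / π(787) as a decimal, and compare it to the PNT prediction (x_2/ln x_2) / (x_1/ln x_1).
π(5060)/π(787) = 677/138 ≈ 4.9058;  PNT prediction ≈ 5.0267.

π(787) = 138 and π(5060) = 677, so π(5060)/π(787) ≈ 4.9058. The PNT-predicted ratio is (5060/ln(5060)) / (787/ln(787)) ≈ 5.0267. The two agree to within a few percent, as expected.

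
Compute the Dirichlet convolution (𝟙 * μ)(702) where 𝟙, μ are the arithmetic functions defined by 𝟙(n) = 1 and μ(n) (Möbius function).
(𝟙 * μ)(702) = 0

Divisors of 702: [1, 2, 3, 6, 9, 13, 18, 26, 27, 39, 54, 78, 117, 234, 351, 702]. For each d | 702:
  d = 1: 𝟙(1) · μ(702/1) = 1 · 0 = 0
  d = 2: 𝟙(2) · μ(702/2) = 1 · 0 = 0
  d = 3: 𝟙(3) · μ(702/3) = 1 · 0 = 0
  d = 6: 𝟙(6) · μ(702/6) = 1 · 0 = 0
  d = 9: 𝟙(9) · μ(702/9) = 1 · -1 = -1
  d = 13: 𝟙(13) · μ(702/13) = 1 · 0 = 0
  d = 18: 𝟙(18) · μ(702/18) = 1 · 1 = 1
  d = 26: 𝟙(26) · μ(702/26) = 1 · 0 = 0
  d = 27: 𝟙(27) · μ(702/27) = 1 · 1 = 1
  d = 39: 𝟙(39) · μ(702/39) = 1 · 0 = 0
  d = 54: 𝟙(54) · μ(702/54) = 1 · -1 = -1
  d = 78: 𝟙(78) · μ(702/78) = 1 · 0 = 0
  d = 117: 𝟙(117) · μ(702/117) = 1 · 1 = 1
  d = 234: 𝟙(234) · μ(702/234) = 1 · -1 = -1
  d = 351: 𝟙(351) · μ(702/351) = 1 · -1 = -1
  d = 702: 𝟙(702) · μ(702/702) = 1 · 1 = 1
Summing: (𝟙 * μ)(702) = 0 + 0 + 0 + 0 + -1 + 0 + 1 + 0 + 1 + 0 + -1 + 0 + 1 + -1 + -1 + 1 = 0.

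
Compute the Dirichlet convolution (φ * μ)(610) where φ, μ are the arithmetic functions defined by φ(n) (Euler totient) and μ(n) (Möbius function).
(φ * μ)(610) = 0

Divisors of 610: [1, 2, 5, 10, 61, 122, 305, 610]. For each d | 610:
  d = 1: φ(1) · μ(610/1) = 1 · -1 = -1
  d = 2: φ(2) · μ(610/2) = 1 · 1 = 1
  d = 5: φ(5) · μ(610/5) = 4 · 1 = 4
  d = 10: φ(10) · μ(610/10) = 4 · -1 = -4
  d = 61: φ(61) · μ(610/61) = 60 · 1 = 60
  d = 122: φ(122) · μ(610/122) = 60 · -1 = -60
  d = 305: φ(305) · μ(610/305) = 240 · -1 = -240
  d = 610: φ(610) · μ(610/610) = 240 · 1 = 240
Summing: (φ * μ)(610) = -1 + 1 + 4 + -4 + 60 + -60 + -240 + 240 = 0.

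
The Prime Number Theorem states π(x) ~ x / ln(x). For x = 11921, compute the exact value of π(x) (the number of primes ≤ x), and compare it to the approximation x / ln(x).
π(11921) = 1427;  x/ln(x) ≈ 1270.08;  relative error ≈ 11.00%.

Directly count primes up to 11921: π(11921) = 1427. The PNT approximation gives 11921/ln(11921) ≈ 11921/9.38606 ≈ 1270.08. Relative error (π(x) − x/ln(x)) / π(x) ≈ 11.00%; the approximation is known to undercount slightly (Li(x) is a better estimate).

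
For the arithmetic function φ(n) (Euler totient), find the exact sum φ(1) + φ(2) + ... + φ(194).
Σ_{n ≤ 194} φ(n) = 11518

Compute φ(n) for each 1 ≤ n ≤ 194: φ(1) = 1, φ(2) = 1, φ(3) = 2, φ(4) = 2, φ(5) = 4, φ(6) = 2, φ(7) = 6, φ(8) = 4, φ(9) = 6, φ(10) = 4, φ(11) = 10, φ(12) = 4, φ(13) = 12, φ(14) = 6, φ(15) = 8, φ(16) = 8, φ(17) = 16, φ(18) = 6, φ(19) = 18, φ(20) = 8, φ(21) = 12, φ(22) = 10, φ(23) = 22, φ(24) = 8, φ(25) = 20, φ(26) = 12, φ(27) = 18, φ(28) = 12, φ(29) = 28, φ(30) = 8, φ(31) = 30, φ(32) = 16, φ(33) = 20, φ(34) = 16, φ(35) = 24, φ(36) = 12, φ(37) = 36, φ(38) = 18, φ(39) = 24, φ(40) = 16, φ(41) = 40, φ(42) = 12, φ(43) = 42, φ(44) = 20, φ(45) = 24, φ(46) = 22, φ(47) = 46, φ(48) = 16, φ(49) = 42, φ(50) = 20, φ(51) = 32, φ(52) = 24, φ(53) = 52, φ(54) = 18, φ(55) = 40, φ(56) = 24, φ(57) = 36, φ(58) = 28, φ(59) = 58, φ(60) = 16, φ(61) = 60, φ(62) = 30, φ(63) = 36, φ(64) = 32, φ(65) = 48, φ(66) = 20, φ(67) = 66, φ(68) = 32, φ(69) = 44, φ(70) = 24, φ(71) = 70, φ(72) = 24, φ(73) = 72, φ(74) = 36, φ(75) = 40, φ(76) = 36, φ(77) = 60, φ(78) = 24, φ(79) = 78, φ(80) = 32, φ(81) = 54, φ(82) = 40, φ(83) = 82, φ(84) = 24, φ(85) = 64, φ(86) = 42, φ(87) = 56, φ(88) = 40, φ(89) = 88, φ(90) = 24, φ(91) = 72, φ(92) = 44, φ(93) = 60, φ(94) = 46, φ(95) = 72, φ(96) = 32, φ(97) = 96, φ(98) = 42, φ(99) = 60, φ(100) = 40, φ(101) = 100, φ(102) = 32, φ(103) = 102, φ(104) = 48, φ(105) = 48, φ(106) = 52, φ(107) = 106, φ(108) = 36, φ(109) = 108, φ(110) = 40, φ(111) = 72, φ(112) = 48, φ(113) = 112, φ(114) = 36, φ(115) = 88, φ(116) = 56, φ(117) = 72, φ(118) = 58, φ(119) = 96, φ(120) = 32, φ(121) = 110, φ(122) = 60, φ(123) = 80, φ(124) = 60, φ(125) = 100, φ(126) = 36, φ(127) = 126, φ(128) = 64, φ(129) = 84, φ(130) = 48, φ(131) = 130, φ(132) = 40, φ(133) = 108, φ(134) = 66, φ(135) = 72, φ(136) = 64, φ(137) = 136, φ(138) = 44, φ(139) = 138, φ(140) = 48, φ(141) = 92, φ(142) = 70, φ(143) = 120, φ(144) = 48, φ(145) = 112, φ(146) = 72, φ(147) = 84, φ(148) = 72, φ(149) = 148, φ(150) = 40, φ(151) = 150, φ(152) = 72, φ(153) = 96, φ(154) = 60, φ(155) = 120, φ(156) = 48, φ(157) = 156, φ(158) = 78, φ(159) = 104, φ(160) = 64, φ(161) = 132, φ(162) = 54, φ(163) = 162, φ(164) = 80, φ(165) = 80, φ(166) = 82, φ(167) = 166, φ(168) = 48, φ(169) = 156, φ(170) = 64, φ(171) = 108, φ(172) = 84, φ(173) = 172, φ(174) = 56, φ(175) = 120, φ(176) = 80, φ(177) = 116, φ(178) = 88, φ(179) = 178, φ(180) = 48, φ(181) = 180, φ(182) = 72, φ(183) = 120, φ(184) = 88, φ(185) = 144, φ(186) = 60, φ(187) = 160, φ(188) = 92, φ(189) = 108, φ(190) = 72, φ(191) = 190, φ(192) = 64, φ(193) = 192, φ(194) = 96. Summing all 194 values: 11518. (Average order: Σ_{n ≤ x} φ(n) ~ (3/π²) x². For x = 194, (3/π²)·194² ≈ 11439.97.)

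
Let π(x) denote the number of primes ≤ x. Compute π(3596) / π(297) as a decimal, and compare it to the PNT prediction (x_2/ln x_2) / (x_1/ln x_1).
π(3596)/π(297) = 503/62 ≈ 8.1129;  PNT prediction ≈ 8.4199.

π(297) = 62 and π(3596) = 503, so π(3596)/π(297) ≈ 8.1129. The PNT-predicted ratio is (3596/ln(3596)) / (297/ln(297)) ≈ 8.4199. The two agree to within a few percent, as expected.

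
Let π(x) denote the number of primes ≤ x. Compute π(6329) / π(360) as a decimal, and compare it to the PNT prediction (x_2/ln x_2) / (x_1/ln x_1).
π(6329)/π(360) = 824/72 ≈ 11.4444;  PNT prediction ≈ 11.8225.

π(360) = 72 and π(6329) = 824, so π(6329)/π(360) ≈ 11.4444. The PNT-predicted ratio is (6329/ln(6329)) / (360/ln(360)) ≈ 11.8225. The two agree to within a few percent, as expected.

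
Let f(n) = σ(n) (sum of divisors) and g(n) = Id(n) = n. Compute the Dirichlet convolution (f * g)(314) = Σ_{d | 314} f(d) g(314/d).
(σ * Id)(314) = 1575

Divisors of 314: [1, 2, 157, 314]. For each d | 314:
  d = 1: σ(1) · Id(314/1) = 1 · 314 = 314
  d = 2: σ(2) · Id(314/2) = 3 · 157 = 471
  d = 157: σ(157) · Id(314/157) = 158 · 2 = 316
  d = 314: σ(314) · Id(314/314) = 474 · 1 = 474
Summing: (σ * Id)(314) = 314 + 471 + 316 + 474 = 1575.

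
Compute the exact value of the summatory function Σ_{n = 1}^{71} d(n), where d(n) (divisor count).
Σ_{n ≤ 71} d(n) = 314

Compute d(n) for each 1 ≤ n ≤ 71: d(1) = 1, d(2) = 2, d(3) = 2, d(4) = 3, d(5) = 2, d(6) = 4, d(7) = 2, d(8) = 4, d(9) = 3, d(10) = 4, d(11) = 2, d(12) = 6, d(13) = 2, d(14) = 4, d(15) = 4, d(16) = 5, d(17) = 2, d(18) = 6, d(19) = 2, d(20) = 6, d(21) = 4, d(22) = 4, d(23) = 2, d(24) = 8, d(25) = 3, d(26) = 4, d(27) = 4, d(28) = 6, d(29) = 2, d(30) = 8, d(31) = 2, d(32) = 6, d(33) = 4, d(34) = 4, d(35) = 4, d(36) = 9, d(37) = 2, d(38) = 4, d(39) = 4, d(40) = 8, d(41) = 2, d(42) = 8, d(43) = 2, d(44) = 6, d(45) = 6, d(46) = 4, d(47) = 2, d(48) = 10, d(49) = 3, d(50) = 6, d(51) = 4, d(52) = 6, d(53) = 2, d(54) = 8, d(55) = 4, d(56) = 8, d(57) = 4, d(58) = 4, d(59) = 2, d(60) = 12, d(61) = 2, d(62) = 4, d(63) = 6, d(64) = 7, d(65) = 4, d(66) = 8, d(67) = 2, d(68) = 6, d(69) = 4, d(70) = 8, d(71) = 2. Summing all 71 values: 314. (Dirichlet's divisor formula: Σ_{n ≤ x} d(n) = x ln(x) + (2γ − 1) x + O(√x). For x = 71, the asymptotic estimate is ≈ 313.61.)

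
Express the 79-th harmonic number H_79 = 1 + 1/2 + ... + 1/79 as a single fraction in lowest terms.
H_79 = 4868007055309996043055960217131137/982844219842241906412811281988800

Direct summation: H_79 = 1 + 1/2 + ... + 1/79. The least common denominator is lcm(1, ..., 79) = 32433859254793982911622772305630400; over this denominator the numerator is 32433859254793982911622772305630400 + 16216929627396991455811386152815200 + 10811286418264660970540924101876800 + 8108464813698495727905693076407600 + 6486771850958796582324554461126080 + 5405643209132330485270462050938400 + 4633408464970568987374681757947200 + 4054232406849247863952846538203800 + 3603762139421553656846974700625600 + 3243385925479398291162277230563040 + 2948532659526725719238433845966400 + 2702821604566165242635231025469200 + 2494912250368767916278674792740800 + 2316704232485284493687340878973600 + 2162257283652932194108184820375360 + 2027116203424623931976423269101900 + 1907874073811410759507221900331200 + 1801881069710776828423487350312800 + 1707045223936525416401198542401600 + 1621692962739699145581138615281520 + 1544469488323522995791560585982400 + 1474266329763362859619216922983200 + 1410167793686694909200990100244800 + 1351410802283082621317615512734600 + 1297354370191759316464910892225216 + 1247456125184383958139337396370400 + 1201254046473851218948991566875200 + 1158352116242642246843670439486800 + 1118408939820482169366302493297600 + 1081128641826466097054092410187680 + 1046253524348192997149121687278400 + 1013558101712311965988211634550950 + 982844219842241906412811281988800 + 953937036905705379753610950165600 + 926681692994113797474936351589440 + 900940534855388414211743675156400 + 876590790670107646260074927179200 + 853522611968262708200599271200800 + 831637416789589305426224930913600 + 810846481369849572790569307640760 + 791069737921804461259092007454400 + 772234744161761497895780292991200 + 754275796623115881665645867572800 + 737133164881681429809608461491600 + 720752427884310731369394940125120 + 705083896843347454600495050122400 + 690082111804127295991973878843200 + 675705401141541310658807756367300 + 661915494995795569624954536849600 + 648677185095879658232455446112608 + 635958024603803586502407300110400 + 623728062592191979069668698185200 + 611959608581018545502316458596800 + 600627023236925609474495783437600 + 589706531905345143847686769193280 + 579176058121321123421835219743400 + 569015074645508472133732847467200 + 559204469910241084683151246648800 + 549726428047355642569877496705600 + 540564320913233048527046205093840 + 531702610734327588715127414846400 + 523126762174096498574560843639200 + 514823162774507665263853528660800 + 506779050856155982994105817275475 + 498982450073753583255734958548160 + 491422109921120953206405640994400 + 484087451564089297188399586651200 + 476968518452852689876805475082800 + 470055931228898303066996700081600 + 463340846497056898737468175794720 + 456814919081605393121447497262400 + 450470267427694207105871837578200 + 444299441846492916597572223364800 + 438295395335053823130037463589600 + 432451456730586438821636964075072 + 426761305984131354100299635600400 + 421218951360960817034061977995200 + 415818708394794652713112465456800 + 410555180440430163438262940577600 = 160644232825229869420846687165327521, so H_79 = 160644232825229869420846687165327521/32433859254793982911622772305630400; reducing by gcd(160644232825229869420846687165327521, 32433859254793982911622772305630400) = 33 gives 4868007055309996043055960217131137/982844219842241906412811281988800 ≈ 4.95298. (The PNT-adjacent estimate ln(79) + γ ≈ 4.94666 matches within O(1/n).)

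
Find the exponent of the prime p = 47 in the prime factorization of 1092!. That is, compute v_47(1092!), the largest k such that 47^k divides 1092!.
v_47(1092!) = 23

Legendre's formula: v_p(n!) = Σ_{k ≥ 1} ⌊n / p^k⌋. For p = 47, n = 1092, the terms are:
  ⌊1092/47^1⌋ = ⌊1092/47⌋ = 23
(the next term ⌊1092/47^2⌋ = 0, terminating the sum). Summing: v_47(1092!) = 23 = 23.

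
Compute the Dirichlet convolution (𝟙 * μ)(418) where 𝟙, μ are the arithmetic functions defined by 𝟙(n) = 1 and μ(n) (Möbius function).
(𝟙 * μ)(418) = 0

Divisors of 418: [1, 2, 11, 19, 22, 38, 209, 418]. For each d | 418:
  d = 1: 𝟙(1) · μ(418/1) = 1 · -1 = -1
  d = 2: 𝟙(2) · μ(418/2) = 1 · 1 = 1
  d = 11: 𝟙(11) · μ(418/11) = 1 · 1 = 1
  d = 19: 𝟙(19) · μ(418/19) = 1 · 1 = 1
  d = 22: 𝟙(22) · μ(418/22) = 1 · -1 = -1
  d = 38: 𝟙(38) · μ(418/38) = 1 · -1 = -1
  d = 209: 𝟙(209) · μ(418/209) = 1 · -1 = -1
  d = 418: 𝟙(418) · μ(418/418) = 1 · 1 = 1
Summing: (𝟙 * μ)(418) = -1 + 1 + 1 + 1 + -1 + -1 + -1 + 1 = 0.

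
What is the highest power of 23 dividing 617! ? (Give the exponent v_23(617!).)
v_23(617!) = 27

Legendre's formula: v_p(n!) = Σ_{k ≥ 1} ⌊n / p^k⌋. For p = 23, n = 617, the terms are:
  ⌊617/23^1⌋ = ⌊617/23⌋ = 26
  ⌊617/23^2⌋ = ⌊617/529⌋ = 1
(the next term ⌊617/23^3⌋ = 0, terminating the sum). Summing: v_23(617!) = 26 + 1 = 27.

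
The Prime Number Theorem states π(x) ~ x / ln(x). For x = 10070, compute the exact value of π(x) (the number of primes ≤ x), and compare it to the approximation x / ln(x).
π(10070) = 1236;  x/ln(x) ≈ 1092.51;  relative error ≈ 11.61%.

Directly count primes up to 10070: π(10070) = 1236. The PNT approximation gives 10070/ln(10070) ≈ 10070/9.21732 ≈ 1092.51. Relative error (π(x) − x/ln(x)) / π(x) ≈ 11.61%; the approximation is known to undercount slightly (Li(x) is a better estimate).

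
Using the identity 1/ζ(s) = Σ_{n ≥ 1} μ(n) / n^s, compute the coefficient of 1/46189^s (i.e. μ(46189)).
μ(46189) = 1

Factor n = 46189 = 11 · 13 · 17 · 19. μ(n) = 0 if any exponent ≥ 2 (not squarefree); otherwise μ(n) = (−1)^{ω(n)} where ω(n) is the number of distinct prime factors. Applying: μ(46189) = 1.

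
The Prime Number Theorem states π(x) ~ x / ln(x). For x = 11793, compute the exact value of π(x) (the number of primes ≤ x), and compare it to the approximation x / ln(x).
π(11793) = 1413;  x/ln(x) ≈ 1257.88;  relative error ≈ 10.98%.

Directly count primes up to 11793: π(11793) = 1413. The PNT approximation gives 11793/ln(11793) ≈ 11793/9.37526 ≈ 1257.88. Relative error (π(x) − x/ln(x)) / π(x) ≈ 10.98%; the approximation is known to undercount slightly (Li(x) is a better estimate).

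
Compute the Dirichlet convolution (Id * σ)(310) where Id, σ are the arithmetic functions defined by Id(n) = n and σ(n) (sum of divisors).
(Id * σ)(310) = 3465

Divisors of 310: [1, 2, 5, 10, 31, 62, 155, 310]. For each d | 310:
  d = 1: Id(1) · σ(310/1) = 1 · 576 = 576
  d = 2: Id(2) · σ(310/2) = 2 · 192 = 384
  d = 5: Id(5) · σ(310/5) = 5 · 96 = 480
  d = 10: Id(10) · σ(310/10) = 10 · 32 = 320
  d = 31: Id(31) · σ(310/31) = 31 · 18 = 558
  d = 62: Id(62) · σ(310/62) = 62 · 6 = 372
  d = 155: Id(155) · σ(310/155) = 155 · 3 = 465
  d = 310: Id(310) · σ(310/310) = 310 · 1 = 310
Summing: (Id * σ)(310) = 576 + 384 + 480 + 320 + 558 + 372 + 465 + 310 = 3465.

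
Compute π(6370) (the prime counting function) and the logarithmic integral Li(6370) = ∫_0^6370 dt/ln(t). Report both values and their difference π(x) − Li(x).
π(6370) = 830;  Li(6370) ≈ 842.80;  π(x) − Li(x) ≈ -12.80.

Direct count of primes ≤ 6370 gives π(6370) = 830. Numerical evaluation of the logarithmic integral gives Li(6370) ≈ 842.80. The difference π(x) − Li(x) ≈ -12.80 is typically negative for small/moderate x (Li(x) overestimates), though Littlewood's theorem shows this sign changes infinitely often.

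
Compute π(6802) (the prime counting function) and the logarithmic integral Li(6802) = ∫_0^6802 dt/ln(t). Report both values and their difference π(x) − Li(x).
π(6802) = 875;  Li(6802) ≈ 891.93;  π(x) − Li(x) ≈ -16.93.

Direct count of primes ≤ 6802 gives π(6802) = 875. Numerical evaluation of the logarithmic integral gives Li(6802) ≈ 891.93. The difference π(x) − Li(x) ≈ -16.93 is typically negative for small/moderate x (Li(x) overestimates), though Littlewood's theorem shows this sign changes infinitely often.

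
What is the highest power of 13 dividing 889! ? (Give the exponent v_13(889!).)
v_13(889!) = 73

Legendre's formula: v_p(n!) = Σ_{k ≥ 1} ⌊n / p^k⌋. For p = 13, n = 889, the terms are:
  ⌊889/13^1⌋ = ⌊889/13⌋ = 68
  ⌊889/13^2⌋ = ⌊889/169⌋ = 5
(the next term ⌊889/13^3⌋ = 0, terminating the sum). Summing: v_13(889!) = 68 + 5 = 73.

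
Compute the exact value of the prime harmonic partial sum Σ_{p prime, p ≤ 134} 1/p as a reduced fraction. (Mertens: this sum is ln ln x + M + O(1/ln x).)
Σ 1/p = 980956909242278731029785409368357903506317057050081/525896479052627740771371797072411912900610967452630

π(134) = 32, so the primes ≤ 134 are [2, 3, 5, 7, 11, 13, 17, 19, 23, 29, 31, 37, 41, 43, 47, 53, 59, 61, 67, 71, 73, 79, 83, 89, 97, 101, 103, 107, 109, 113, 127, 131]. Summing 1/p over these primes: 980956909242278731029785409368357903506317057050081/525896479052627740771371797072411912900610967452630 ≈ 1.8653. Mertens estimate ln ln(134) + 0.2615 ≈ 1.8503.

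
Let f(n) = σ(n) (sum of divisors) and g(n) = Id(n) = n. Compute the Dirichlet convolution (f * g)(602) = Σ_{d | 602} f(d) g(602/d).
(σ * Id)(602) = 6525

Divisors of 602: [1, 2, 7, 14, 43, 86, 301, 602]. For each d | 602:
  d = 1: σ(1) · Id(602/1) = 1 · 602 = 602
  d = 2: σ(2) · Id(602/2) = 3 · 301 = 903
  d = 7: σ(7) · Id(602/7) = 8 · 86 = 688
  d = 14: σ(14) · Id(602/14) = 24 · 43 = 1032
  d = 43: σ(43) · Id(602/43) = 44 · 14 = 616
  d = 86: σ(86) · Id(602/86) = 132 · 7 = 924
  d = 301: σ(301) · Id(602/301) = 352 · 2 = 704
  d = 602: σ(602) · Id(602/602) = 1056 · 1 = 1056
Summing: (σ * Id)(602) = 602 + 903 + 688 + 1032 + 616 + 924 + 704 + 1056 = 6525.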